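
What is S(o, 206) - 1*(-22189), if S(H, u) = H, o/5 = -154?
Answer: 21419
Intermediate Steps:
o = -770 (o = 5*(-154) = -770)
S(o, 206) - 1*(-22189) = -770 - 1*(-22189) = -770 + 22189 = 21419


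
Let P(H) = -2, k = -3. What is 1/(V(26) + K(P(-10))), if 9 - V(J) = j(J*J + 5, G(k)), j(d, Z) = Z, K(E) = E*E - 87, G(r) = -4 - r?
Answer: -1/73 ≈ -0.013699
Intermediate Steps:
K(E) = -87 + E² (K(E) = E² - 87 = -87 + E²)
V(J) = 10 (V(J) = 9 - (-4 - 1*(-3)) = 9 - (-4 + 3) = 9 - 1*(-1) = 9 + 1 = 10)
1/(V(26) + K(P(-10))) = 1/(10 + (-87 + (-2)²)) = 1/(10 + (-87 + 4)) = 1/(10 - 83) = 1/(-73) = -1/73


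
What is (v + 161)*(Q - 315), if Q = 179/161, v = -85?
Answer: -3840736/161 ≈ -23856.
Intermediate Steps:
Q = 179/161 (Q = 179*(1/161) = 179/161 ≈ 1.1118)
(v + 161)*(Q - 315) = (-85 + 161)*(179/161 - 315) = 76*(-50536/161) = -3840736/161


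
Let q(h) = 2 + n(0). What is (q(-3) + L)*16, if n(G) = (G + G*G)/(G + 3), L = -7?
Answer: -80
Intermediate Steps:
n(G) = (G + G**2)/(3 + G)
q(h) = 2 (q(h) = 2 + 0*(1 + 0)/(3 + 0) = 2 + 0*1/3 = 2 + 0*(1/3)*1 = 2 + 0 = 2)
(q(-3) + L)*16 = (2 - 7)*16 = -5*16 = -80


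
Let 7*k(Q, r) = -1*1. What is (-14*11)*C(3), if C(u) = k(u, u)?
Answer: 22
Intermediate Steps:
k(Q, r) = -1/7 (k(Q, r) = (-1*1)/7 = (1/7)*(-1) = -1/7)
C(u) = -1/7
(-14*11)*C(3) = -14*11*(-1/7) = -154*(-1/7) = 22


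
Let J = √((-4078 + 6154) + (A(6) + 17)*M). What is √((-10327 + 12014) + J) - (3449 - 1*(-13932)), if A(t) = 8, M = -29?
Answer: -17381 + √(1687 + √1351) ≈ -17339.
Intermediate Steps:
J = √1351 (J = √((-4078 + 6154) + (8 + 17)*(-29)) = √(2076 + 25*(-29)) = √(2076 - 725) = √1351 ≈ 36.756)
√((-10327 + 12014) + J) - (3449 - 1*(-13932)) = √((-10327 + 12014) + √1351) - (3449 - 1*(-13932)) = √(1687 + √1351) - (3449 + 13932) = √(1687 + √1351) - 1*17381 = √(1687 + √1351) - 17381 = -17381 + √(1687 + √1351)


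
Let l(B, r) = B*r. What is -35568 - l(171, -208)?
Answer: 0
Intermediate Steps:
-35568 - l(171, -208) = -35568 - 171*(-208) = -35568 - 1*(-35568) = -35568 + 35568 = 0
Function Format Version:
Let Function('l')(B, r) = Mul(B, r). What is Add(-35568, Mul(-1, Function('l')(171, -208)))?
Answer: 0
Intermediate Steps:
Add(-35568, Mul(-1, Function('l')(171, -208))) = Add(-35568, Mul(-1, Mul(171, -208))) = Add(-35568, Mul(-1, -35568)) = Add(-35568, 35568) = 0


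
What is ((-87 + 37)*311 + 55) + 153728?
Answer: 138233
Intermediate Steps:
((-87 + 37)*311 + 55) + 153728 = (-50*311 + 55) + 153728 = (-15550 + 55) + 153728 = -15495 + 153728 = 138233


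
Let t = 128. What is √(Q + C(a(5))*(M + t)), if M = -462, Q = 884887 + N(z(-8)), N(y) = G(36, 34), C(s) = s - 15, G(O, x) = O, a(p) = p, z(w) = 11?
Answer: √888263 ≈ 942.48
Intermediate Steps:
C(s) = -15 + s
N(y) = 36
Q = 884923 (Q = 884887 + 36 = 884923)
√(Q + C(a(5))*(M + t)) = √(884923 + (-15 + 5)*(-462 + 128)) = √(884923 - 10*(-334)) = √(884923 + 3340) = √888263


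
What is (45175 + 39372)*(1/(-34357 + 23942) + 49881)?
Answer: 43923063881858/10415 ≈ 4.2173e+9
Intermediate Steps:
(45175 + 39372)*(1/(-34357 + 23942) + 49881) = 84547*(1/(-10415) + 49881) = 84547*(-1/10415 + 49881) = 84547*(519510614/10415) = 43923063881858/10415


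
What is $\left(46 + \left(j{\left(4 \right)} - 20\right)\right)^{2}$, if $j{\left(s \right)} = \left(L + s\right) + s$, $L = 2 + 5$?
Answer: $1681$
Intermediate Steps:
$L = 7$
$j{\left(s \right)} = 7 + 2 s$ ($j{\left(s \right)} = \left(7 + s\right) + s = 7 + 2 s$)
$\left(46 + \left(j{\left(4 \right)} - 20\right)\right)^{2} = \left(46 + \left(\left(7 + 2 \cdot 4\right) - 20\right)\right)^{2} = \left(46 + \left(\left(7 + 8\right) - 20\right)\right)^{2} = \left(46 + \left(15 - 20\right)\right)^{2} = \left(46 - 5\right)^{2} = 41^{2} = 1681$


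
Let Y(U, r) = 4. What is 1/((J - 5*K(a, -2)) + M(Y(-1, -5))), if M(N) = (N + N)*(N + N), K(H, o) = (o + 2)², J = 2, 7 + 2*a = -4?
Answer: 1/66 ≈ 0.015152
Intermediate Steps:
a = -11/2 (a = -7/2 + (½)*(-4) = -7/2 - 2 = -11/2 ≈ -5.5000)
K(H, o) = (2 + o)²
M(N) = 4*N² (M(N) = (2*N)*(2*N) = 4*N²)
1/((J - 5*K(a, -2)) + M(Y(-1, -5))) = 1/((2 - 5*(2 - 2)²) + 4*4²) = 1/((2 - 5*0²) + 4*16) = 1/((2 - 5*0) + 64) = 1/((2 + 0) + 64) = 1/(2 + 64) = 1/66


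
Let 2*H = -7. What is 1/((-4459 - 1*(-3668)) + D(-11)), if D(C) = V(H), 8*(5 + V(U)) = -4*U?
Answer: -4/3177 ≈ -0.0012590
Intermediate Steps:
H = -7/2 (H = (½)*(-7) = -7/2 ≈ -3.5000)
V(U) = -5 - U/2 (V(U) = -5 + (-4*U)/8 = -5 - U/2)
D(C) = -13/4 (D(C) = -5 - ½*(-7/2) = -5 + 7/4 = -13/4)
1/((-4459 - 1*(-3668)) + D(-11)) = 1/((-4459 - 1*(-3668)) - 13/4) = 1/((-4459 + 3668) - 13/4) = 1/(-791 - 13/4) = 1/(-3177/4) = -4/3177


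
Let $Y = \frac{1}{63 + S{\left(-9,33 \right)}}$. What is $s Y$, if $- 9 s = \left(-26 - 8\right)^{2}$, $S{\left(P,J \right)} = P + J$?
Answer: $- \frac{1156}{783} \approx -1.4764$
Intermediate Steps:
$S{\left(P,J \right)} = J + P$
$Y = \frac{1}{87}$ ($Y = \frac{1}{63 + \left(33 - 9\right)} = \frac{1}{63 + 24} = \frac{1}{87} \approx 0.011494$)
$s = - \frac{1156}{9}$ ($s = - \frac{\left(-26 - 8\right)^{2}}{9} = - \frac{\left(-34\right)^{2}}{9} = \left(- \frac{1}{9}\right) 1156 = - \frac{1156}{9} \approx -128.44$)
$s Y = \left(- \frac{1156}{9}\right) \frac{1}{87} = - \frac{1156}{783}$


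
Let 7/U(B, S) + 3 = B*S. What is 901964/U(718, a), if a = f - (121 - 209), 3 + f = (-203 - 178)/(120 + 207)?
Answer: 845366660964/109 ≈ 7.7557e+9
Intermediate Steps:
f = -454/109 (f = -3 + (-203 - 178)/(120 + 207) = -3 - 381/327 = -3 - 381*1/327 = -3 - 127/109 = -454/109 ≈ -4.1651)
a = 9138/109 (a = -454/109 - (121 - 209) = -454/109 - 1*(-88) = -454/109 + 88 = 9138/109 ≈ 83.835)
U(B, S) = 7/(-3 + B*S)
901964/U(718, a) = 901964/((7/(-3 + 718*(9138/109)))) = 901964/((7/(-3 + 6561084/109))) = 901964/((7/(6560757/109))) = 901964/((7*(109/6560757))) = 901964/(109/937251) = 901964*(937251/109) = 845366660964/109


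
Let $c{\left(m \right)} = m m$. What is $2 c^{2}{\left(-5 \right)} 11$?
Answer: $13750$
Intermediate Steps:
$c{\left(m \right)} = m^{2}$
$2 c^{2}{\left(-5 \right)} 11 = 2 \left(\left(-5\right)^{2}\right)^{2} \cdot 11 = 2 \cdot 25^{2} \cdot 11 = 2 \cdot 625 \cdot 11 = 1250 \cdot 11 = 13750$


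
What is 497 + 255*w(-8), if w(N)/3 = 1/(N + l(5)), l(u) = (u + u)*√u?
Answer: 55703/109 + 3825*√5/218 ≈ 550.27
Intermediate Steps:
l(u) = 2*u^(3/2) (l(u) = (2*u)*√u = 2*u^(3/2))
w(N) = 3/(N + 10*√5) (w(N) = 3/(N + 2*5^(3/2)) = 3/(N + 2*(5*√5)) = 3/(N + 10*√5))
497 + 255*w(-8) = 497 + 255*(3/(-8 + 10*√5)) = 497 + 765/(-8 + 10*√5)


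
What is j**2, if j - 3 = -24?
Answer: 441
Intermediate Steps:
j = -21 (j = 3 - 24 = -21)
j**2 = (-21)**2 = 441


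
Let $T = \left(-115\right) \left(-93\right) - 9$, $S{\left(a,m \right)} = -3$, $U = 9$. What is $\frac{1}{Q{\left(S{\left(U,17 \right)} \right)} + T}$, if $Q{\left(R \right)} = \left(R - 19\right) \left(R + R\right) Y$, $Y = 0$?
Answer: $\frac{1}{10686} \approx 9.358 \cdot 10^{-5}$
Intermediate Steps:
$T = 10686$ ($T = 10695 - 9 = 10686$)
$Q{\left(R \right)} = 0$ ($Q{\left(R \right)} = \left(R - 19\right) \left(R + R\right) 0 = \left(-19 + R\right) 2 R 0 = 2 R \left(-19 + R\right) 0 = 0$)
$\frac{1}{Q{\left(S{\left(U,17 \right)} \right)} + T} = \frac{1}{0 + 10686} = \frac{1}{10686}$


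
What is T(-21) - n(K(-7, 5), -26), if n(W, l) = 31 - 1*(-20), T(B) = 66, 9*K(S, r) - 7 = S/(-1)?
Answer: 15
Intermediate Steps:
K(S, r) = 7/9 - S/9 (K(S, r) = 7/9 + (S/(-1))/9 = 7/9 + (S*(-1))/9 = 7/9 + (-S)/9 = 7/9 - S/9)
n(W, l) = 51 (n(W, l) = 31 + 20 = 51)
T(-21) - n(K(-7, 5), -26) = 66 - 1*51 = 66 - 51 = 15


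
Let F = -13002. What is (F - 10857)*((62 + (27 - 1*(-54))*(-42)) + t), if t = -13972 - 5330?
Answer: 540215478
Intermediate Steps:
t = -19302
(F - 10857)*((62 + (27 - 1*(-54))*(-42)) + t) = (-13002 - 10857)*((62 + (27 - 1*(-54))*(-42)) - 19302) = -23859*((62 + (27 + 54)*(-42)) - 19302) = -23859*((62 + 81*(-42)) - 19302) = -23859*((62 - 3402) - 19302) = -23859*(-3340 - 19302) = -23859*(-22642) = 540215478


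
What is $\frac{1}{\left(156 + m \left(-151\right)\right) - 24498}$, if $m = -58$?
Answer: $- \frac{1}{15584} \approx -6.4168 \cdot 10^{-5}$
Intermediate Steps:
$\frac{1}{\left(156 + m \left(-151\right)\right) - 24498} = \frac{1}{\left(156 - -8758\right) - 24498} = \frac{1}{\left(156 + 8758\right) - 24498} = \frac{1}{8914 - 24498} = \frac{1}{-15584} = - \frac{1}{15584}$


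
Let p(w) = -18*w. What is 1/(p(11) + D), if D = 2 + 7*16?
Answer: -1/84 ≈ -0.011905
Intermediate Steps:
D = 114 (D = 2 + 112 = 114)
1/(p(11) + D) = 1/(-18*11 + 114) = 1/(-198 + 114) = 1/(-84) = -1/84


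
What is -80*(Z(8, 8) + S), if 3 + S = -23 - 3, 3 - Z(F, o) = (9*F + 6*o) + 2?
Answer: 11840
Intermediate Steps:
Z(F, o) = 1 - 9*F - 6*o (Z(F, o) = 3 - ((9*F + 6*o) + 2) = 3 - ((6*o + 9*F) + 2) = 3 - (2 + 6*o + 9*F) = 3 + (-2 - 9*F - 6*o) = 1 - 9*F - 6*o)
S = -29 (S = -3 + (-23 - 3) = -3 - 26 = -29)
-80*(Z(8, 8) + S) = -80*((1 - 9*8 - 6*8) - 29) = -80*((1 - 72 - 48) - 29) = -80*(-119 - 29) = -80*(-148) = 11840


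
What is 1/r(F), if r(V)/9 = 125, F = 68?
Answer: 1/1125 ≈ 0.00088889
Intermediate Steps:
r(V) = 1125 (r(V) = 9*125 = 1125)
1/r(F) = 1/1125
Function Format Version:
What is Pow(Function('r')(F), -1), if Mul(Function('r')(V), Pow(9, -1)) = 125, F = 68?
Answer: Rational(1, 1125) ≈ 0.00088889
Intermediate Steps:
Function('r')(V) = 1125 (Function('r')(V) = Mul(9, 125) = 1125)
Pow(Function('r')(F), -1) = Pow(1125, -1) = Rational(1, 1125)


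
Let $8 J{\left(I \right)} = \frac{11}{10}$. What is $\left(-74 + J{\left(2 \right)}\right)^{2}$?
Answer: $\frac{34916281}{6400} \approx 5455.7$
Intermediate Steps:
$J{\left(I \right)} = \frac{11}{80}$ ($J{\left(I \right)} = \frac{11 \cdot \frac{1}{10}}{8} = \frac{1}{8} \cdot \frac{11}{10} = \frac{11}{80}$)
$\left(-74 + J{\left(2 \right)}\right)^{2} = \left(-74 + \frac{11}{80}\right)^{2} = \left(- \frac{5909}{80}\right)^{2} = \frac{34916281}{6400}$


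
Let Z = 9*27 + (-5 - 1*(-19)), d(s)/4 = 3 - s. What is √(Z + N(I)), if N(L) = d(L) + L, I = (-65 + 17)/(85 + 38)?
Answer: √454157/41 ≈ 16.437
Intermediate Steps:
d(s) = 12 - 4*s (d(s) = 4*(3 - s) = 12 - 4*s)
I = -16/41 (I = -48/123 = -48*1/123 = -16/41 ≈ -0.39024)
N(L) = 12 - 3*L (N(L) = (12 - 4*L) + L = 12 - 3*L)
Z = 257 (Z = 243 + (-5 + 19) = 243 + 14 = 257)
√(Z + N(I)) = √(257 + (12 - 3*(-16/41))) = √(257 + (12 + 48/41)) = √(257 + 540/41) = √(11077/41) = √454157/41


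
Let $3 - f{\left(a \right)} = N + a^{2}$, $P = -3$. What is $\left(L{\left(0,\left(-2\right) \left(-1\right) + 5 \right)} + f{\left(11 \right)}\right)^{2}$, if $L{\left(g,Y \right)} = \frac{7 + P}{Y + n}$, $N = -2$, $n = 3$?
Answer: $\frac{334084}{25} \approx 13363.0$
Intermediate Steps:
$f{\left(a \right)} = 5 - a^{2}$ ($f{\left(a \right)} = 3 - \left(-2 + a^{2}\right) = 5 - a^{2}$)
$L{\left(g,Y \right)} = \frac{4}{3 + Y}$ ($L{\left(g,Y \right)} = \frac{7 - 3}{Y + 3} = \frac{4}{3 + Y}$)
$\left(L{\left(0,\left(-2\right) \left(-1\right) + 5 \right)} + f{\left(11 \right)}\right)^{2} = \left(\frac{4}{3 + \left(\left(-2\right) \left(-1\right) + 5\right)} + \left(5 - 11^{2}\right)\right)^{2} = \left(\frac{4}{3 + \left(2 + 5\right)} + \left(5 - 121\right)\right)^{2} = \left(\frac{4}{3 + 7} + \left(5 - 121\right)\right)^{2} = \left(\frac{4}{10} - 116\right)^{2} = \left(4 \cdot \frac{1}{10} - 116\right)^{2} = \left(\frac{2}{5} - 116\right)^{2} = \left(- \frac{578}{5}\right)^{2} = \frac{334084}{25}$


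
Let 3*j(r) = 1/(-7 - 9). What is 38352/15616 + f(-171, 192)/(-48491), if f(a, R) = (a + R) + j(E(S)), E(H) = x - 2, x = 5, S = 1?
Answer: 174318677/70990824 ≈ 2.4555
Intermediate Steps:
E(H) = 3 (E(H) = 5 - 2 = 3)
j(r) = -1/48 (j(r) = 1/(3*(-7 - 9)) = (1/3)/(-16) = (1/3)*(-1/16) = -1/48)
f(a, R) = -1/48 + R + a (f(a, R) = (a + R) - 1/48 = (R + a) - 1/48 = -1/48 + R + a)
38352/15616 + f(-171, 192)/(-48491) = 38352/15616 + (-1/48 + 192 - 171)/(-48491) = 38352*(1/15616) + (1007/48)*(-1/48491) = 2397/976 - 1007/2327568 = 174318677/70990824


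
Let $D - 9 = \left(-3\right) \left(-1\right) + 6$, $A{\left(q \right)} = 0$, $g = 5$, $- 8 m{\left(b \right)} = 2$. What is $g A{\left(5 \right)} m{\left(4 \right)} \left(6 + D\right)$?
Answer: $0$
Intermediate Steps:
$m{\left(b \right)} = - \frac{1}{4}$ ($m{\left(b \right)} = \left(- \frac{1}{8}\right) 2 = - \frac{1}{4}$)
$D = 18$ ($D = 9 + \left(\left(-3\right) \left(-1\right) + 6\right) = 9 + \left(3 + 6\right) = 9 + 9 = 18$)
$g A{\left(5 \right)} m{\left(4 \right)} \left(6 + D\right) = 5 \cdot 0 \left(- \frac{1}{4}\right) \left(6 + 18\right) = 0 \left(- \frac{1}{4}\right) 24 = 0 \cdot 24 = 0$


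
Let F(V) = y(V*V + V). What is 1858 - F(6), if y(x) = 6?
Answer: 1852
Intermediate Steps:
F(V) = 6
1858 - F(6) = 1858 - 1*6 = 1858 - 6 = 1852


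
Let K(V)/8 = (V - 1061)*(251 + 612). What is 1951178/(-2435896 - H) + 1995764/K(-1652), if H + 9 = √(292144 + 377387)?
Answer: -12608180350063032113/13892321194537666922 + 975589*√669531/2966772403619 ≈ -0.90730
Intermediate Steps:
K(V) = -7325144 + 6904*V (K(V) = 8*((V - 1061)*(251 + 612)) = 8*((-1061 + V)*863) = 8*(-915643 + 863*V) = -7325144 + 6904*V)
H = -9 + √669531 (H = -9 + √(292144 + 377387) = -9 + √669531 ≈ 809.25)
1951178/(-2435896 - H) + 1995764/K(-1652) = 1951178/(-2435896 - (-9 + √669531)) + 1995764/(-7325144 + 6904*(-1652)) = 1951178/(-2435896 + (9 - √669531)) + 1995764/(-7325144 - 11405408) = 1951178/(-2435887 - √669531) + 1995764/(-18730552) = 1951178/(-2435887 - √669531) + 1995764*(-1/18730552) = 1951178/(-2435887 - √669531) - 498941/4682638 = -498941/4682638 + 1951178/(-2435887 - √669531)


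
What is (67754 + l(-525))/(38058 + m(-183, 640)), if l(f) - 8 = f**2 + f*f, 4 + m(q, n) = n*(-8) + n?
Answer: 309506/16787 ≈ 18.437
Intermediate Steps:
m(q, n) = -4 - 7*n (m(q, n) = -4 + (n*(-8) + n) = -4 + (-8*n + n) = -4 - 7*n)
l(f) = 8 + 2*f**2 (l(f) = 8 + (f**2 + f*f) = 8 + (f**2 + f**2) = 8 + 2*f**2)
(67754 + l(-525))/(38058 + m(-183, 640)) = (67754 + (8 + 2*(-525)**2))/(38058 + (-4 - 7*640)) = (67754 + (8 + 2*275625))/(38058 + (-4 - 4480)) = (67754 + (8 + 551250))/(38058 - 4484) = (67754 + 551258)/33574 = 619012*(1/33574) = 309506/16787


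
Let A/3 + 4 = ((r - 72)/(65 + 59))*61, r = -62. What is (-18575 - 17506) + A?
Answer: -2250027/62 ≈ -36291.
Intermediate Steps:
A = -13005/62 (A = -12 + 3*(((-62 - 72)/(65 + 59))*61) = -12 + 3*(-134/124*61) = -12 + 3*(-134*1/124*61) = -12 + 3*(-67/62*61) = -12 + 3*(-4087/62) = -12 - 12261/62 = -13005/62 ≈ -209.76)
(-18575 - 17506) + A = (-18575 - 17506) - 13005/62 = -36081 - 13005/62 = -2250027/62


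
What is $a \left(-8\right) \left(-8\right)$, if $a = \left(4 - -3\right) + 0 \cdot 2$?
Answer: $448$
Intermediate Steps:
$a = 7$ ($a = \left(4 + 3\right) + 0 = 7 + 0 = 7$)
$a \left(-8\right) \left(-8\right) = 7 \left(-8\right) \left(-8\right) = \left(-56\right) \left(-8\right) = 448$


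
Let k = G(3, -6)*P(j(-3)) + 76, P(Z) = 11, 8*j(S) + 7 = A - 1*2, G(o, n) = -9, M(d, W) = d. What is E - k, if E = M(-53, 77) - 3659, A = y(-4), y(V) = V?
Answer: -3689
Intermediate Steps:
A = -4
j(S) = -13/8 (j(S) = -7/8 + (-4 - 1*2)/8 = -7/8 + (-4 - 2)/8 = -7/8 + (1/8)*(-6) = -7/8 - 3/4 = -13/8)
E = -3712 (E = -53 - 3659 = -3712)
k = -23 (k = -9*11 + 76 = -99 + 76 = -23)
E - k = -3712 - 1*(-23) = -3712 + 23 = -3689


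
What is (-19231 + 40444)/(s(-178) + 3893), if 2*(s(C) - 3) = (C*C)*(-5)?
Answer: -21213/75314 ≈ -0.28166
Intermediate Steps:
s(C) = 3 - 5*C²/2 (s(C) = 3 + ((C*C)*(-5))/2 = 3 + (C²*(-5))/2 = 3 + (-5*C²)/2 = 3 - 5*C²/2)
(-19231 + 40444)/(s(-178) + 3893) = (-19231 + 40444)/((3 - 5/2*(-178)²) + 3893) = 21213/((3 - 5/2*31684) + 3893) = 21213/((3 - 79210) + 3893) = 21213/(-79207 + 3893) = 21213/(-75314) = 21213*(-1/75314) = -21213/75314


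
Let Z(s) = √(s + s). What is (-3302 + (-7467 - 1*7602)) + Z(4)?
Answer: -18371 + 2*√2 ≈ -18368.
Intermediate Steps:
Z(s) = √2*√s (Z(s) = √(2*s) = √2*√s)
(-3302 + (-7467 - 1*7602)) + Z(4) = (-3302 + (-7467 - 1*7602)) + √2*√4 = (-3302 + (-7467 - 7602)) + √2*2 = (-3302 - 15069) + 2*√2 = -18371 + 2*√2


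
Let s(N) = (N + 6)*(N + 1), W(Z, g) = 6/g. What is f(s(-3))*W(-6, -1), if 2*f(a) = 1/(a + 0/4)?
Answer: ½ ≈ 0.50000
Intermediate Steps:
s(N) = (1 + N)*(6 + N) (s(N) = (6 + N)*(1 + N) = (1 + N)*(6 + N))
f(a) = 1/(2*a) (f(a) = 1/(2*(a + 0/4)) = 1/(2*(a + 0*(¼))) = 1/(2*(a + 0)) = 1/(2*a))
f(s(-3))*W(-6, -1) = (1/(2*(6 + (-3)² + 7*(-3))))*(6/(-1)) = (1/(2*(6 + 9 - 21)))*(6*(-1)) = ((½)/(-6))*(-6) = ((½)*(-⅙))*(-6) = -1/12*(-6) = ½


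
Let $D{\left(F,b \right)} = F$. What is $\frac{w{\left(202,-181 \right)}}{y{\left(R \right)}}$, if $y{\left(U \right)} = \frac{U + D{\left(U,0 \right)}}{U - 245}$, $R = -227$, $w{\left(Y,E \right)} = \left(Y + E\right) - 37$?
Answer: $- \frac{3776}{227} \approx -16.634$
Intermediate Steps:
$w{\left(Y,E \right)} = -37 + E + Y$ ($w{\left(Y,E \right)} = \left(E + Y\right) - 37 = -37 + E + Y$)
$y{\left(U \right)} = \frac{2 U}{-245 + U}$ ($y{\left(U \right)} = \frac{U + U}{U - 245} = \frac{2 U}{-245 + U}$)
$\frac{w{\left(202,-181 \right)}}{y{\left(R \right)}} = \frac{-37 - 181 + 202}{2 \left(-227\right) \frac{1}{-245 - 227}} = - \frac{16}{2 \left(-227\right) \frac{1}{-472}} = - \frac{16}{2 \left(-227\right) \left(- \frac{1}{472}\right)} = - \frac{16}{\frac{227}{236}} = \left(-16\right) \frac{236}{227} = - \frac{3776}{227}$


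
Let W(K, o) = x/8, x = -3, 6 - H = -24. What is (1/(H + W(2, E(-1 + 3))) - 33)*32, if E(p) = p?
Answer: -250016/237 ≈ -1054.9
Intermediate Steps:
H = 30 (H = 6 - 1*(-24) = 6 + 24 = 30)
W(K, o) = -3/8
(1/(H + W(2, E(-1 + 3))) - 33)*32 = (1/(30 - 3/8) - 33)*32 = (1/(237/8) - 33)*32 = (8/237 - 33)*32 = -7813/237*32 = -250016/237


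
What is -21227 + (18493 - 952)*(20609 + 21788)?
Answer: 743664550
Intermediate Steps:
-21227 + (18493 - 952)*(20609 + 21788) = -21227 + 17541*42397 = -21227 + 743685777 = 743664550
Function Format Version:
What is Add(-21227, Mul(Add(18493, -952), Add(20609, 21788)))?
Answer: 743664550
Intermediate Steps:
Add(-21227, Mul(Add(18493, -952), Add(20609, 21788))) = Add(-21227, Mul(17541, 42397)) = Add(-21227, 743685777) = 743664550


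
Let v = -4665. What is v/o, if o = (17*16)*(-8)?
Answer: 4665/2176 ≈ 2.1438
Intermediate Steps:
o = -2176 (o = 272*(-8) = -2176)
v/o = -4665/(-2176) = -4665*(-1/2176) = 4665/2176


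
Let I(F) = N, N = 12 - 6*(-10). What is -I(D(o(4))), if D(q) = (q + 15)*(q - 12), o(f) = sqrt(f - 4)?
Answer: -72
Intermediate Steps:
o(f) = sqrt(-4 + f)
N = 72 (N = 12 + 60 = 72)
D(q) = (-12 + q)*(15 + q) (D(q) = (15 + q)*(-12 + q) = (-12 + q)*(15 + q))
I(F) = 72
-I(D(o(4))) = -1*72 = -72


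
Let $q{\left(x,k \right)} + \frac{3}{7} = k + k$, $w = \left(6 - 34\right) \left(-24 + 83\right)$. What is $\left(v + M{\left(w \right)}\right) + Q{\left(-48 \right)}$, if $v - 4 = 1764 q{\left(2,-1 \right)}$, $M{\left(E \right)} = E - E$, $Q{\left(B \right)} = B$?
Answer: $-4328$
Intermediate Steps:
$w = -1652$ ($w = \left(-28\right) 59 = -1652$)
$M{\left(E \right)} = 0$
$q{\left(x,k \right)} = - \frac{3}{7} + 2 k$ ($q{\left(x,k \right)} = - \frac{3}{7} + \left(k + k\right) = - \frac{3}{7} + 2 k$)
$v = -4280$ ($v = 4 + 1764 \left(- \frac{3}{7} + 2 \left(-1\right)\right) = 4 + 1764 \left(- \frac{3}{7} - 2\right) = 4 + 1764 \left(- \frac{17}{7}\right) = 4 - 4284 = -4280$)
$\left(v + M{\left(w \right)}\right) + Q{\left(-48 \right)} = \left(-4280 + 0\right) - 48 = -4280 - 48 = -4328$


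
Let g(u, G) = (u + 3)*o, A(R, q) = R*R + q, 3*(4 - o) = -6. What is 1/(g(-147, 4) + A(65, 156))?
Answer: 1/3517 ≈ 0.00028433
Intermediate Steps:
o = 6 (o = 4 - 1/3*(-6) = 4 + 2 = 6)
A(R, q) = q + R**2 (A(R, q) = R**2 + q = q + R**2)
g(u, G) = 18 + 6*u (g(u, G) = (u + 3)*6 = (3 + u)*6 = 18 + 6*u)
1/(g(-147, 4) + A(65, 156)) = 1/((18 + 6*(-147)) + (156 + 65**2)) = 1/((18 - 882) + (156 + 4225)) = 1/(-864 + 4381) = 1/3517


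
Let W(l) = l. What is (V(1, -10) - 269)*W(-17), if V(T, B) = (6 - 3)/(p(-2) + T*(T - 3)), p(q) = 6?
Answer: 18241/4 ≈ 4560.3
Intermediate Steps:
V(T, B) = 3/(6 + T*(-3 + T)) (V(T, B) = (6 - 3)/(6 + T*(T - 3)) = 3/(6 + T*(-3 + T)))
(V(1, -10) - 269)*W(-17) = (3/(6 + 1² - 3*1) - 269)*(-17) = (3/(6 + 1 - 3) - 269)*(-17) = (3/4 - 269)*(-17) = (3*(¼) - 269)*(-17) = (¾ - 269)*(-17) = -1073/4*(-17) = 18241/4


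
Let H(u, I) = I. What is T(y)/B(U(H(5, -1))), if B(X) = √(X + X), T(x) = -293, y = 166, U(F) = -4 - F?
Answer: 293*I*√6/6 ≈ 119.62*I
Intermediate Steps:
B(X) = √2*√X (B(X) = √(2*X) = √2*√X)
T(y)/B(U(H(5, -1))) = -293*√2/(2*√(-4 - 1*(-1))) = -293*√2/(2*√(-4 + 1)) = -293*(-I*√6/6) = -(-293)*I*√6/6 = 293*I*√6/6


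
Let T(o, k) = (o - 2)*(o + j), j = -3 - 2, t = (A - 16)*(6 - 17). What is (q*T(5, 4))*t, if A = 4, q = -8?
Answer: 0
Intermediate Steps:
t = 132 (t = (4 - 16)*(6 - 17) = -12*(-11) = 132)
j = -5
T(o, k) = (-5 + o)*(-2 + o) (T(o, k) = (o - 2)*(o - 5) = (-2 + o)*(-5 + o) = (-5 + o)*(-2 + o))
(q*T(5, 4))*t = -8*(10 + 5² - 7*5)*132 = -8*(10 + 25 - 35)*132 = -8*0*132 = 0*132 = 0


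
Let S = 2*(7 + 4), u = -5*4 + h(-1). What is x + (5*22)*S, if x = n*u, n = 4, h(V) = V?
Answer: 2336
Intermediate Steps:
u = -21 (u = -5*4 - 1 = -20 - 1 = -21)
S = 22 (S = 2*11 = 22)
x = -84 (x = 4*(-21) = -84)
x + (5*22)*S = -84 + (5*22)*22 = -84 + 110*22 = -84 + 2420 = 2336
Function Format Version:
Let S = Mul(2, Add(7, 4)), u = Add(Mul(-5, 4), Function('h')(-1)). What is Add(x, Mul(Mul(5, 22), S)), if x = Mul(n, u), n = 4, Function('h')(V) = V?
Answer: 2336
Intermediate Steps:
u = -21 (u = Add(Mul(-5, 4), -1) = Add(-20, -1) = -21)
S = 22 (S = Mul(2, 11) = 22)
x = -84 (x = Mul(4, -21) = -84)
Add(x, Mul(Mul(5, 22), S)) = Add(-84, Mul(Mul(5, 22), 22)) = Add(-84, Mul(110, 22)) = Add(-84, 2420) = 2336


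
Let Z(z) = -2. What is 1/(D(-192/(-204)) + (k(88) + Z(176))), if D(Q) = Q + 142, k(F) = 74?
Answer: 17/3654 ≈ 0.0046524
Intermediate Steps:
D(Q) = 142 + Q
1/(D(-192/(-204)) + (k(88) + Z(176))) = 1/((142 - 192/(-204)) + (74 - 2)) = 1/((142 - 192*(-1/204)) + 72) = 1/((142 + 16/17) + 72) = 1/(2430/17 + 72) = 1/(3654/17) = 17/3654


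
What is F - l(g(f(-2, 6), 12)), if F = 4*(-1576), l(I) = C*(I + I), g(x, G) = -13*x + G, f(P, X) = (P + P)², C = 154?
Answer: 54064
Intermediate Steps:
f(P, X) = 4*P² (f(P, X) = (2*P)² = 4*P²)
g(x, G) = G - 13*x
l(I) = 308*I (l(I) = 154*(I + I) = 154*(2*I) = 308*I)
F = -6304
F - l(g(f(-2, 6), 12)) = -6304 - 308*(12 - 52*(-2)²) = -6304 - 308*(12 - 52*4) = -6304 - 308*(12 - 13*16) = -6304 - 308*(12 - 208) = -6304 - 308*(-196) = -6304 - 1*(-60368) = -6304 + 60368 = 54064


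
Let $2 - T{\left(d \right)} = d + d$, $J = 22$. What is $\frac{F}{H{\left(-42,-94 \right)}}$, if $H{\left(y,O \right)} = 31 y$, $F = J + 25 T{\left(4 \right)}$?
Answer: $\frac{64}{651} \approx 0.09831$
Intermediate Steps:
$T{\left(d \right)} = 2 - 2 d$ ($T{\left(d \right)} = 2 - \left(d + d\right) = 2 - 2 d$)
$F = -128$ ($F = 22 + 25 \left(2 - 8\right) = 22 + 25 \left(-6\right) = 22 - 150 = -128$)
$\frac{F}{H{\left(-42,-94 \right)}} = - \frac{128}{31 \left(-42\right)} = - \frac{128}{-1302} = \left(-128\right) \left(- \frac{1}{1302}\right) = \frac{64}{651}$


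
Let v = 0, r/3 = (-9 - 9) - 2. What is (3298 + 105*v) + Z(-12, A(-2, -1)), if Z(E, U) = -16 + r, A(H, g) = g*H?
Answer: 3222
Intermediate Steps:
r = -60 (r = 3*((-9 - 9) - 2) = 3*(-18 - 2) = 3*(-20) = -60)
A(H, g) = H*g
Z(E, U) = -76 (Z(E, U) = -16 - 60 = -76)
(3298 + 105*v) + Z(-12, A(-2, -1)) = (3298 + 105*0) - 76 = (3298 + 0) - 76 = 3298 - 76 = 3222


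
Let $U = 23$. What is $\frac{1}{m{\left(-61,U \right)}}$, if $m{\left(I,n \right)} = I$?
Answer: $- \frac{1}{61} \approx -0.016393$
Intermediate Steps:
$\frac{1}{m{\left(-61,U \right)}} = \frac{1}{-61} = - \frac{1}{61}$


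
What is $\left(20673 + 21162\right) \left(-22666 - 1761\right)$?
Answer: $-1021903545$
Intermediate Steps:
$\left(20673 + 21162\right) \left(-22666 - 1761\right) = 41835 \left(-24427\right) = -1021903545$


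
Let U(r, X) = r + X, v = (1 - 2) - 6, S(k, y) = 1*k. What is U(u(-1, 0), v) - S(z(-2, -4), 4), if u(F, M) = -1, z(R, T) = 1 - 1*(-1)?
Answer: -10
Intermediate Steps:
z(R, T) = 2 (z(R, T) = 1 + 1 = 2)
S(k, y) = k
v = -7 (v = -1 - 6 = -7)
U(r, X) = X + r
U(u(-1, 0), v) - S(z(-2, -4), 4) = (-7 - 1) - 1*2 = -8 - 2 = -10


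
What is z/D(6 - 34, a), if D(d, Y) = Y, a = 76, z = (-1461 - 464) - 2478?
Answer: -4403/76 ≈ -57.934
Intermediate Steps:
z = -4403 (z = -1925 - 2478 = -4403)
z/D(6 - 34, a) = -4403/76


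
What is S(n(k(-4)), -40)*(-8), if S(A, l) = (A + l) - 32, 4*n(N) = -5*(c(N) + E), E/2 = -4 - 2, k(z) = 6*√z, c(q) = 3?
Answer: 486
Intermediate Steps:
E = -12 (E = 2*(-4 - 2) = 2*(-6) = -12)
n(N) = 45/4 (n(N) = (-5*(3 - 12))/4 = (-5*(-9))/4 = (¼)*45 = 45/4)
S(A, l) = -32 + A + l
S(n(k(-4)), -40)*(-8) = (-32 + 45/4 - 40)*(-8) = -243/4*(-8) = 486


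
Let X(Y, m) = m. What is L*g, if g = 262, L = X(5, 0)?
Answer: 0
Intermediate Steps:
L = 0
L*g = 0*262 = 0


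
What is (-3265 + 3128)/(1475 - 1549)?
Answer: 137/74 ≈ 1.8514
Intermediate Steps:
(-3265 + 3128)/(1475 - 1549) = -137/(-74) = -137*(-1/74) = 137/74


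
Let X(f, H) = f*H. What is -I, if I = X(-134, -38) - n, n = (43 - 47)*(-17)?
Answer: -5024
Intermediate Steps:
n = 68 (n = -4*(-17) = 68)
X(f, H) = H*f
I = 5024 (I = -38*(-134) - 1*68 = 5092 - 68 = 5024)
-I = -1*5024 = -5024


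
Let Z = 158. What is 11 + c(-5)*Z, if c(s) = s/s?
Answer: 169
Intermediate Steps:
c(s) = 1
11 + c(-5)*Z = 11 + 1*158 = 11 + 158 = 169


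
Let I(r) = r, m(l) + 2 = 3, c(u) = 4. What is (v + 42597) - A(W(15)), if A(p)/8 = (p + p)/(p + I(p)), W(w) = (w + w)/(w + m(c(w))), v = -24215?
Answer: 18374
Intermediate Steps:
m(l) = 1 (m(l) = -2 + 3 = 1)
W(w) = 2*w/(1 + w) (W(w) = (w + w)/(w + 1) = (2*w)/(1 + w) = 2*w/(1 + w))
A(p) = 8 (A(p) = 8*((p + p)/(p + p)) = 8*((2*p)/((2*p))) = 8*((2*p)*(1/(2*p))) = 8*1 = 8)
(v + 42597) - A(W(15)) = (-24215 + 42597) - 1*8 = 18382 - 8 = 18374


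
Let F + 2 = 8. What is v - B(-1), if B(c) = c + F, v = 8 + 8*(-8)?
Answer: -61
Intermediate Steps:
F = 6 (F = -2 + 8 = 6)
v = -56 (v = 8 - 64 = -56)
B(c) = 6 + c (B(c) = c + 6 = 6 + c)
v - B(-1) = -56 - (6 - 1) = -56 - 1*5 = -56 - 5 = -61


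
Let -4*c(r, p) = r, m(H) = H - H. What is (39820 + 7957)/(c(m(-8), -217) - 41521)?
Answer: -47777/41521 ≈ -1.1507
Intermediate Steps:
m(H) = 0
c(r, p) = -r/4
(39820 + 7957)/(c(m(-8), -217) - 41521) = (39820 + 7957)/(-1/4*0 - 41521) = 47777/(0 - 41521) = 47777/(-41521) = 47777*(-1/41521) = -47777/41521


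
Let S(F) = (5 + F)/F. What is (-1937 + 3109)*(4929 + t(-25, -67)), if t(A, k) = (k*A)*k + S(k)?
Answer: -8425238440/67 ≈ -1.2575e+8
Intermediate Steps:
S(F) = (5 + F)/F
t(A, k) = A*k² + (5 + k)/k (t(A, k) = (k*A)*k + (5 + k)/k = (A*k)*k + (5 + k)/k = A*k² + (5 + k)/k)
(-1937 + 3109)*(4929 + t(-25, -67)) = (-1937 + 3109)*(4929 + (5 - 67 - 25*(-67)³)/(-67)) = 1172*(4929 - (5 - 67 - 25*(-300763))/67) = 1172*(4929 - (5 - 67 + 7519075)/67) = 1172*(4929 - 1/67*7519013) = 1172*(4929 - 7519013/67) = 1172*(-7188770/67) = -8425238440/67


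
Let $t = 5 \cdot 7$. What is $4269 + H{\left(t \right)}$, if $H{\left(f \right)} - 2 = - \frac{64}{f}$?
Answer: $\frac{149421}{35} \approx 4269.2$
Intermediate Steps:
$t = 35$
$H{\left(f \right)} = 2 - \frac{64}{f}$
$4269 + H{\left(t \right)} = 4269 + \left(2 - \frac{64}{35}\right) = 4269 + \frac{6}{35} = \frac{149421}{35}$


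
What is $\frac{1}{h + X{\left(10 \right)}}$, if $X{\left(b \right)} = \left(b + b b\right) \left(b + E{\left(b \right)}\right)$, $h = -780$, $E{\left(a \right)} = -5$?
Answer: $- \frac{1}{230} \approx -0.0043478$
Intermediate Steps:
$X{\left(b \right)} = \left(-5 + b\right) \left(b + b^{2}\right)$ ($X{\left(b \right)} = \left(b + b b\right) \left(b - 5\right) = \left(b + b^{2}\right) \left(-5 + b\right) = \left(-5 + b\right) \left(b + b^{2}\right)$)
$\frac{1}{h + X{\left(10 \right)}} = \frac{1}{-780 + 10 \left(-5 + 10^{2} - 40\right)} = \frac{1}{-780 + 10 \left(-5 + 100 - 40\right)} = \frac{1}{-780 + 10 \cdot 55} = \frac{1}{-780 + 550} = \frac{1}{-230} = - \frac{1}{230}$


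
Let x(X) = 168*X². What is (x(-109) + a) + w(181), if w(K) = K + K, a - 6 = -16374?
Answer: 1980002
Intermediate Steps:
a = -16368 (a = 6 - 16374 = -16368)
w(K) = 2*K
(x(-109) + a) + w(181) = (168*(-109)² - 16368) + 2*181 = (168*11881 - 16368) + 362 = (1996008 - 16368) + 362 = 1979640 + 362 = 1980002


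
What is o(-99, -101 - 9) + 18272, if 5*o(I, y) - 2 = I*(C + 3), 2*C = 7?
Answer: 181437/10 ≈ 18144.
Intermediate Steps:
C = 7/2 (C = (½)*7 = 7/2 ≈ 3.5000)
o(I, y) = ⅖ + 13*I/10 (o(I, y) = ⅖ + (I*(7/2 + 3))/5 = ⅖ + (I*(13/2))/5 = ⅖ + (13*I/2)/5 = ⅖ + 13*I/10)
o(-99, -101 - 9) + 18272 = (⅖ + (13/10)*(-99)) + 18272 = (⅖ - 1287/10) + 18272 = -1283/10 + 18272 = 181437/10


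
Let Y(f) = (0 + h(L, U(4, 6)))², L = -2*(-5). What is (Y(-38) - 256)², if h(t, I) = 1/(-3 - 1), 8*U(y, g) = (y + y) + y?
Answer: 16769025/256 ≈ 65504.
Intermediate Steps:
U(y, g) = 3*y/8 (U(y, g) = ((y + y) + y)/8 = (2*y + y)/8 = (3*y)/8 = 3*y/8)
L = 10
h(t, I) = -¼ (h(t, I) = 1/(-4) = -¼)
Y(f) = 1/16 (Y(f) = (0 - ¼)² = (-¼)² = 1/16)
(Y(-38) - 256)² = (1/16 - 256)² = (-4095/16)² = 16769025/256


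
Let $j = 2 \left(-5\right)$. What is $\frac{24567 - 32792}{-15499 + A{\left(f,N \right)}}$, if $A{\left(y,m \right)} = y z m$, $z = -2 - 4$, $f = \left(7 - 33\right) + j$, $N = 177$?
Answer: $- \frac{8225}{22733} \approx -0.36181$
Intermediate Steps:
$j = -10$
$f = -36$ ($f = \left(7 - 33\right) - 10 = -26 - 10 = -36$)
$z = -6$
$A{\left(y,m \right)} = - 6 m y$ ($A{\left(y,m \right)} = y \left(-6\right) m = - 6 y m = - 6 m y$)
$\frac{24567 - 32792}{-15499 + A{\left(f,N \right)}} = \frac{24567 - 32792}{-15499 - 1062 \left(-36\right)} = - \frac{8225}{-15499 + 38232} = - \frac{8225}{22733}$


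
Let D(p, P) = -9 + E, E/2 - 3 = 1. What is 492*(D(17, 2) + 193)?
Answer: 94464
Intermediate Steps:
E = 8 (E = 6 + 2*1 = 6 + 2 = 8)
D(p, P) = -1 (D(p, P) = -9 + 8 = -1)
492*(D(17, 2) + 193) = 492*(-1 + 193) = 492*192 = 94464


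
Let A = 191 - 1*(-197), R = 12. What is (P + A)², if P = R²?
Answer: 283024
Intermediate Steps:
P = 144 (P = 12² = 144)
A = 388 (A = 191 + 197 = 388)
(P + A)² = (144 + 388)² = 532² = 283024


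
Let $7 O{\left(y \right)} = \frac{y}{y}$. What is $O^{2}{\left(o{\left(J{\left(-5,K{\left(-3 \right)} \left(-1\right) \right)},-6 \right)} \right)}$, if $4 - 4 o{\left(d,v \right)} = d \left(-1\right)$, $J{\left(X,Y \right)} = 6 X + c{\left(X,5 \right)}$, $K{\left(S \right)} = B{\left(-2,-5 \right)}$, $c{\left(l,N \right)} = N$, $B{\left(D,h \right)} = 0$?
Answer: $\frac{1}{49} \approx 0.020408$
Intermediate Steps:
$K{\left(S \right)} = 0$
$J{\left(X,Y \right)} = 5 + 6 X$ ($J{\left(X,Y \right)} = 6 X + 5 = 5 + 6 X$)
$o{\left(d,v \right)} = 1 + \frac{d}{4}$ ($o{\left(d,v \right)} = 1 - \frac{d \left(-1\right)}{4} = 1 - \frac{\left(-1\right) d}{4} = 1 + \frac{d}{4}$)
$O{\left(y \right)} = \frac{1}{7}$ ($O{\left(y \right)} = \frac{y \frac{1}{y}}{7} = \frac{1}{7} \cdot 1 = \frac{1}{7}$)
$O^{2}{\left(o{\left(J{\left(-5,K{\left(-3 \right)} \left(-1\right) \right)},-6 \right)} \right)} = \left(\frac{1}{7}\right)^{2} = \frac{1}{49}$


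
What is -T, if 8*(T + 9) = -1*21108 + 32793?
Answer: -11613/8 ≈ -1451.6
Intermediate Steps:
T = 11613/8 (T = -9 + (-1*21108 + 32793)/8 = -9 + (-21108 + 32793)/8 = -9 + (1/8)*11685 = -9 + 11685/8 = 11613/8 ≈ 1451.6)
-T = -1*11613/8 = -11613/8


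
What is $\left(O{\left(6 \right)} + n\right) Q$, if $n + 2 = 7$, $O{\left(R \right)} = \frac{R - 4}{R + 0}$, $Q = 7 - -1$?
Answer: $\frac{128}{3} \approx 42.667$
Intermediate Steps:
$Q = 8$ ($Q = 7 + 1 = 8$)
$O{\left(R \right)} = \frac{-4 + R}{R}$
$n = 5$ ($n = -2 + 7 = 5$)
$\left(O{\left(6 \right)} + n\right) Q = \left(\frac{-4 + 6}{6} + 5\right) 8 = \left(\frac{1}{6} \cdot 2 + 5\right) 8 = \left(\frac{1}{3} + 5\right) 8 = \frac{16}{3} \cdot 8 = \frac{128}{3}$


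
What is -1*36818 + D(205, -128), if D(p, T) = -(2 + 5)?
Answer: -36825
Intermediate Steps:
D(p, T) = -7 (D(p, T) = -1*7 = -7)
-1*36818 + D(205, -128) = -1*36818 - 7 = -36818 - 7 = -36825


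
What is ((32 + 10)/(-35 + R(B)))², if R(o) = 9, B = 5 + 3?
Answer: 441/169 ≈ 2.6095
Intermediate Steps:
B = 8
((32 + 10)/(-35 + R(B)))² = ((32 + 10)/(-35 + 9))² = (42/(-26))² = (42*(-1/26))² = (-21/13)² = 441/169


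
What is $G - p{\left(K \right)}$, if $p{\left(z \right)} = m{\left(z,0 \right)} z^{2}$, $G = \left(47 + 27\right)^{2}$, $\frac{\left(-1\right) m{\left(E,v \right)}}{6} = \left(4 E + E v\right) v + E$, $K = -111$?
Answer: $-8200310$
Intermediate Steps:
$m{\left(E,v \right)} = - 6 E - 6 v \left(4 E + E v\right)$ ($m{\left(E,v \right)} = - 6 \left(\left(4 E + E v\right) v + E\right) = - 6 \left(v \left(4 E + E v\right) + E\right) = - 6 \left(E + v \left(4 E + E v\right)\right) = - 6 E - 6 v \left(4 E + E v\right)$)
$G = 5476$ ($G = 74^{2} = 5476$)
$p{\left(z \right)} = - 6 z^{3}$ ($p{\left(z \right)} = - 6 z \left(1 + 0^{2} + 4 \cdot 0\right) z^{2} = - 6 z \left(1 + 0 + 0\right) z^{2} = \left(-6\right) z 1 z^{2} = - 6 z z^{2} = - 6 z^{3}$)
$G - p{\left(K \right)} = 5476 - - 6 \left(-111\right)^{3} = 5476 - \left(-6\right) \left(-1367631\right) = 5476 - 8205786 = -8200310$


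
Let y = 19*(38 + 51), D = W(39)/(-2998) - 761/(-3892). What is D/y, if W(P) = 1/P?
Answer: 44486875/384753588492 ≈ 0.00011562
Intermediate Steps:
D = 44486875/227530212 (D = 1/(39*(-2998)) - 761/(-3892) = (1/39)*(-1/2998) - 761*(-1/3892) = -1/116922 + 761/3892 = 44486875/227530212 ≈ 0.19552)
y = 1691 (y = 19*89 = 1691)
D/y = (44486875/227530212)/1691 = (44486875/227530212)*(1/1691) = 44486875/384753588492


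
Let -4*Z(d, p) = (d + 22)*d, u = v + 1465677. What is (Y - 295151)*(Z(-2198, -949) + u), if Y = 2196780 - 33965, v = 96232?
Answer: 683932953808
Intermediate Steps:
u = 1561909 (u = 96232 + 1465677 = 1561909)
Y = 2162815
Z(d, p) = -d*(22 + d)/4 (Z(d, p) = -(d + 22)*d/4 = -(22 + d)*d/4 = -d*(22 + d)/4)
(Y - 295151)*(Z(-2198, -949) + u) = (2162815 - 295151)*(-1/4*(-2198)*(22 - 2198) + 1561909) = 1867664*(-1/4*(-2198)*(-2176) + 1561909) = 1867664*(-1195712 + 1561909) = 1867664*366197 = 683932953808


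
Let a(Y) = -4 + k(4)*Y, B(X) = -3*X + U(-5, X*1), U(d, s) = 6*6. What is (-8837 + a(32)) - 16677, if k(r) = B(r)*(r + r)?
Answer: -19374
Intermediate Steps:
U(d, s) = 36
B(X) = 36 - 3*X (B(X) = -3*X + 36 = 36 - 3*X)
k(r) = 2*r*(36 - 3*r) (k(r) = (36 - 3*r)*(r + r) = (36 - 3*r)*(2*r) = 2*r*(36 - 3*r))
a(Y) = -4 + 192*Y (a(Y) = -4 + (6*4*(12 - 1*4))*Y = -4 + (6*4*(12 - 4))*Y = -4 + (6*4*8)*Y = -4 + 192*Y)
(-8837 + a(32)) - 16677 = (-8837 + (-4 + 192*32)) - 16677 = (-8837 + (-4 + 6144)) - 16677 = (-8837 + 6140) - 16677 = -2697 - 16677 = -19374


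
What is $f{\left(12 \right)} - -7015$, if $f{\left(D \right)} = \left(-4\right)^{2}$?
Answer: $7031$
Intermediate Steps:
$f{\left(D \right)} = 16$
$f{\left(12 \right)} - -7015 = 16 - -7015 = 16 + 7015 = 7031$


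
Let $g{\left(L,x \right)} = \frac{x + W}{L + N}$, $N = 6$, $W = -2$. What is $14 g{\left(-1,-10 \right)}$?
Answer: $- \frac{168}{5} \approx -33.6$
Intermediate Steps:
$g{\left(L,x \right)} = \frac{-2 + x}{6 + L}$ ($g{\left(L,x \right)} = \frac{x - 2}{L + 6} = \frac{-2 + x}{6 + L}$)
$14 g{\left(-1,-10 \right)} = 14 \frac{-2 - 10}{6 - 1} = 14 \cdot \frac{1}{5} \left(-12\right) = 14 \left(- \frac{12}{5}\right) = - \frac{168}{5}$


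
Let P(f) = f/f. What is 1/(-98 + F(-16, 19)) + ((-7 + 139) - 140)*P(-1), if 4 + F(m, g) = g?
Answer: -665/83 ≈ -8.0121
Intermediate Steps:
P(f) = 1
F(m, g) = -4 + g
1/(-98 + F(-16, 19)) + ((-7 + 139) - 140)*P(-1) = 1/(-98 + (-4 + 19)) + ((-7 + 139) - 140)*1 = 1/(-98 + 15) + (132 - 140)*1 = 1/(-83) - 8*1 = -1/83 - 8 = -665/83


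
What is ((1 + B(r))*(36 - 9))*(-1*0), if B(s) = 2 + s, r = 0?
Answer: 0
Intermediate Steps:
((1 + B(r))*(36 - 9))*(-1*0) = ((1 + (2 + 0))*(36 - 9))*(-1*0) = ((1 + 2)*27)*0 = (3*27)*0 = 81*0 = 0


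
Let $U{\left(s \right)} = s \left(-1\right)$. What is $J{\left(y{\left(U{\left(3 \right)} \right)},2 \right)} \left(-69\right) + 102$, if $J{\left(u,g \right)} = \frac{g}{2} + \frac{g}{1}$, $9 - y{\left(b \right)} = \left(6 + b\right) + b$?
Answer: $-105$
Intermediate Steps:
$U{\left(s \right)} = - s$
$y{\left(b \right)} = 3 - 2 b$ ($y{\left(b \right)} = 9 - \left(\left(6 + b\right) + b\right) = 9 - \left(6 + 2 b\right) = 3 - 2 b$)
$J{\left(u,g \right)} = \frac{3 g}{2}$ ($J{\left(u,g \right)} = g \frac{1}{2} + g 1 = \frac{g}{2} + g = \frac{3 g}{2}$)
$J{\left(y{\left(U{\left(3 \right)} \right)},2 \right)} \left(-69\right) + 102 = \frac{3}{2} \cdot 2 \left(-69\right) + 102 = 3 \left(-69\right) + 102 = -207 + 102 = -105$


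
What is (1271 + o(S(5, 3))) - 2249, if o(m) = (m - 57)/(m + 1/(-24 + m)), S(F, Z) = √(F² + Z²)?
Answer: -17938076/18359 - 30813*√34/18359 ≈ -986.86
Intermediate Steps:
o(m) = (-57 + m)/(m + 1/(-24 + m))
(1271 + o(S(5, 3))) - 2249 = (1271 + (1368 + (√(5² + 3²))² - 81*√(5² + 3²))/(1 + (√(5² + 3²))² - 24*√(5² + 3²))) - 2249 = (1271 + (1368 + (√(25 + 9))² - 81*√(25 + 9))/(1 + (√(25 + 9))² - 24*√(25 + 9))) - 2249 = (1271 + (1368 + (√34)² - 81*√34)/(1 + (√34)² - 24*√34)) - 2249 = (1271 + (1368 + 34 - 81*√34)/(1 + 34 - 24*√34)) - 2249 = (1271 + (1402 - 81*√34)/(35 - 24*√34)) - 2249 = -978 + (1402 - 81*√34)/(35 - 24*√34)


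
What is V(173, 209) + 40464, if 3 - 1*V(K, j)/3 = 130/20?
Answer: 80907/2 ≈ 40454.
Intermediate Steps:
V(K, j) = -21/2 (V(K, j) = 9 - 390/20 = 9 - 3*13/2 = 9 - 39/2 = -21/2)
V(173, 209) + 40464 = -21/2 + 40464 = 80907/2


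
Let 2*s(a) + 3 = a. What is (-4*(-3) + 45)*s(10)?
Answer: 399/2 ≈ 199.50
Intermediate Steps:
s(a) = -3/2 + a/2
(-4*(-3) + 45)*s(10) = (-4*(-3) + 45)*(-3/2 + (½)*10) = (12 + 45)*(-3/2 + 5) = 57*(7/2) = 399/2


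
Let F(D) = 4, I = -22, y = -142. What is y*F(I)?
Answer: -568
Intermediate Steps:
y*F(I) = -142*4 = -568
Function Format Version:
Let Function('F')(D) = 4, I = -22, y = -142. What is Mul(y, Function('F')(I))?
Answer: -568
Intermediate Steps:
Mul(y, Function('F')(I)) = Mul(-142, 4) = -568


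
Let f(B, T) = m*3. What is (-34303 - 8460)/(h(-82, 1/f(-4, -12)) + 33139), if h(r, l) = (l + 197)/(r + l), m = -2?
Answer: -21082159/16336346 ≈ -1.2905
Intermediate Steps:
f(B, T) = -6 (f(B, T) = -2*3 = -6)
h(r, l) = (197 + l)/(l + r)
(-34303 - 8460)/(h(-82, 1/f(-4, -12)) + 33139) = (-34303 - 8460)/((197 + 1/(-6))/(1/(-6) - 82) + 33139) = -42763/((197 - 1/6)/(-1/6 - 82) + 33139) = -42763/((1181/6)/(-493/6) + 33139) = -42763/(-6/493*1181/6 + 33139) = -42763/(-1181/493 + 33139) = -42763/16336346/493 = -42763*493/16336346 = -21082159/16336346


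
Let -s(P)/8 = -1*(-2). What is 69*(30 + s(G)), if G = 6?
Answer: 966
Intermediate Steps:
s(P) = -16 (s(P) = -(-8)*(-2) = -8*2 = -16)
69*(30 + s(G)) = 69*(30 - 16) = 69*14 = 966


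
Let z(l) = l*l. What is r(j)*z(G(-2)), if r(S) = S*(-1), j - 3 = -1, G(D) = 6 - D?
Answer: -128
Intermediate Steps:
z(l) = l²
j = 2 (j = 3 - 1 = 2)
r(S) = -S
r(j)*z(G(-2)) = (-1*2)*(6 - 1*(-2))² = -2*(6 + 2)² = -2*8² = -2*64 = -128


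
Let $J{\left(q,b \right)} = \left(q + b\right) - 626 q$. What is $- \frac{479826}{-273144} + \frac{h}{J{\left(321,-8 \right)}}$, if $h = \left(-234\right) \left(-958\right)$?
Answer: $\frac{307348185}{480716668} \approx 0.63935$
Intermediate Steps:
$J{\left(q,b \right)} = b - 625 q$ ($J{\left(q,b \right)} = \left(b + q\right) - 626 q = b - 625 q$)
$h = 224172$
$- \frac{479826}{-273144} + \frac{h}{J{\left(321,-8 \right)}} = - \frac{479826}{-273144} + \frac{224172}{-8 - 200625} = \left(-479826\right) \left(- \frac{1}{273144}\right) + \frac{224172}{-8 - 200625} = \frac{4209}{2396} + \frac{224172}{-200633} = \frac{4209}{2396} + 224172 \left(- \frac{1}{200633}\right) = \frac{4209}{2396} - \frac{224172}{200633} = \frac{307348185}{480716668}$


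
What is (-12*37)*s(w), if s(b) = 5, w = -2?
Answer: -2220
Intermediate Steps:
(-12*37)*s(w) = -12*37*5 = -444*5 = -2220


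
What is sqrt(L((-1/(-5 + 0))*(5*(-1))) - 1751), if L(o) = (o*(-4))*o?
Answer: 3*I*sqrt(195) ≈ 41.893*I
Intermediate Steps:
L(o) = -4*o**2 (L(o) = (-4*o)*o = -4*o**2)
sqrt(L((-1/(-5 + 0))*(5*(-1))) - 1751) = sqrt(-4*25/(-5 + 0)**2 - 1751) = sqrt(-4*1**2 - 1751) = sqrt(-4*(-1)**2 - 1751) = sqrt(-4*1 - 1751) = sqrt(-4 - 1751) = sqrt(-1755) = 3*I*sqrt(195)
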